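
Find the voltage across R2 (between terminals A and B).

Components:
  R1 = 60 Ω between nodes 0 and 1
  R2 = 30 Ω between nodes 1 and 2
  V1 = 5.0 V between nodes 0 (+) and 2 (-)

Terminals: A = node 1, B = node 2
R1 and R2 are in series across V1 (node 0 → node 1 → node 2), and the output A–B is taken across R2, so this is a voltage divider.
Series current: I = V1/(R1 + R2) = 5/(60 + 30) = 5/90 = 0.05556 A
V_R2 = I × R2 = V1 × R2/(R1 + R2) = 5 × 30/90 = 1.667 V

Final answer: 1.667 V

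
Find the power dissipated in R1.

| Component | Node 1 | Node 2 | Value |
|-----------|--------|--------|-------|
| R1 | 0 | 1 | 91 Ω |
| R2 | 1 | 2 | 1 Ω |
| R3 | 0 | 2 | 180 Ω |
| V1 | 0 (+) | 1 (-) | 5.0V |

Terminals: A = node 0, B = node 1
Nodal analysis, taking node 1 as the 0 V reference.
Source V1 fixes V_0 = 5 V.
KCL at each unknown node (sum of currents leaving = 0; resistances in Ω):
  Node 2: (V_2 - 0)/1 + (V_2 - 5)/180 = 0
Collecting terms: 1.006 × V_2 = 0.02778  =>  V_2 = 0.02762 V
I_R1 = (V_0 - V_1)/R1 = (5 - 0)/91 = 0.05495 A
P_R1 = I_R1² × R1 = (0.05495)² × 91 = 0.2747 W

Final answer: 0.2747 W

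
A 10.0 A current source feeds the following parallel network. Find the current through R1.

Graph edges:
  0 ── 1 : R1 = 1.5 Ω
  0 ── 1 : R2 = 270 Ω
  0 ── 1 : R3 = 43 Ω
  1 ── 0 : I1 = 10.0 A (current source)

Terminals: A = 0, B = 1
All resistors sit directly between nodes 0 and 1, so they are in parallel and share one voltage V; the full source current 10 A splits among them.
1/R_par = 1/1.5 + 1/270 + 1/43 = 0.6936 S  =>  R_par = 1.442 Ω
V = I × R_par = 10 × 1.442 = 14.42 V
I_R1 = V/R1 = 14.42/1.5 = 9.611 A

Final answer: 9.611 A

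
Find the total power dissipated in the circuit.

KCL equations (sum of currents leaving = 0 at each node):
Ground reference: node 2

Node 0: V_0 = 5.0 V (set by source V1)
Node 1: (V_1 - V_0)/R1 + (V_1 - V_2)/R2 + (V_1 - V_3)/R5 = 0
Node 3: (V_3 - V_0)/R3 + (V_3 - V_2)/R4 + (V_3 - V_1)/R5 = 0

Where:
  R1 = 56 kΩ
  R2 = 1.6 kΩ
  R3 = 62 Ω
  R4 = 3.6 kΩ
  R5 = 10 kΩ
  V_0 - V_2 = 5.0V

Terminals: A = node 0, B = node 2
Nodal analysis, taking node 2 as the 0 V reference.
Source V1 fixes V_0 = 5 V.
KCL at each unknown node (sum of currents leaving = 0; resistances in Ω):
  Node 1: (V_1 - 5)/56000 + (V_1 - 0)/1600 + (V_1 - V_3)/10000 = 0
  Node 3: (V_3 - 5)/62 + (V_3 - 0)/3600 + (V_3 - V_1)/10000 = 0
Collecting terms (coefficients in siemens):
  0.0007429·V_1 - 0.0001·V_3 = 0.00008929
  0.01651·V_3 - 0.0001·V_1 = 0.08065
Determinant D = (0.0007429)(0.01651) - (-0.0001)(-0.0001) = 0.00001225
V_1 = [(0.00008929)(0.01651) - (-0.0001)(0.08065)]/D = 0.7785 V
V_3 = [(0.0007429)(0.08065) - (0.00008929)(-0.0001)]/D = 4.89 V
Power in each resistor, P = (ΔV)²/R:
  P_R1 = (5 - 0.7785)²/56000 = 0.0003182 W
  P_R2 = (0.7785 - 0)²/1600 = 0.0003788 W
  P_R3 = (5 - 4.89)²/62 = 0.0001942 W
  P_R4 = (0 - 4.89)²/3600 = 0.006643 W
  P_R5 = (0.7785 - 4.89)²/10000 = 0.001691 W
P_total = P_R1 + P_R2 + P_R3 + P_R4 + P_R5 = 0.009225 W

Final answer: 0.009225 W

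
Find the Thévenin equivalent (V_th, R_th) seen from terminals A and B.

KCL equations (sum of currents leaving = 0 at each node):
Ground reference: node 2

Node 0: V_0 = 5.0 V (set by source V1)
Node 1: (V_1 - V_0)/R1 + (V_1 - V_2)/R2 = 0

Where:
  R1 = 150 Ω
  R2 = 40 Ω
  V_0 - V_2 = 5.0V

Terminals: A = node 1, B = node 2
Step 1 — V_th is the open-circuit voltage V_A - V_B (nothing connected across the terminals).
Nodal analysis, taking node 2 as the 0 V reference.
Source V1 fixes V_0 = 5 V.
KCL at each unknown node (sum of currents leaving = 0; resistances in Ω):
  Node 1: (V_1 - 5)/150 + (V_1 - 0)/40 = 0
Collecting terms: 0.03167 × V_1 = 0.03333  =>  V_1 = 1.053 V
V_th = V_1 - V_2 = 1.053 - 0 = 1.053 V
Step 2 — R_th: zero the source — replace V1 by a short circuit (node 2 merges into node 0) — and find the resistance seen between A (node 1) and B (node 0).
Reduce the network between node 1 (A) and node 0 (B) by series/parallel combination:
  Rp1 = R1 ‖ R2 (parallel, both between nodes 0 and 1) = 1/(1/150 + 1/40) = 31.58 Ω
R_th = 31.58 Ω

Final answer: V_th = 1.053 V, R_th = 31.58 Ω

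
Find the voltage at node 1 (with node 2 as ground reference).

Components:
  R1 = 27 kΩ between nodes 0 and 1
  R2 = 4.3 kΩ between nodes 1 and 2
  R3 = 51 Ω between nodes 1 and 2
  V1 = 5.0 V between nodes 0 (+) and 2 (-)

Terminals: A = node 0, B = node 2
Nodal analysis, taking node 2 as the 0 V reference.
Source V1 fixes V_0 = 5 V.
KCL at each unknown node (sum of currents leaving = 0; resistances in Ω):
  Node 1: (V_1 - 5)/27000 + (V_1 - 0)/4300 + (V_1 - 0)/51 = 0
Collecting terms: 0.01988 × V_1 = 0.0001852  =>  V_1 = 0.009316 V
The requested potential is V_1 = 0.009316 V.

Final answer: V_1 = 0.009316 V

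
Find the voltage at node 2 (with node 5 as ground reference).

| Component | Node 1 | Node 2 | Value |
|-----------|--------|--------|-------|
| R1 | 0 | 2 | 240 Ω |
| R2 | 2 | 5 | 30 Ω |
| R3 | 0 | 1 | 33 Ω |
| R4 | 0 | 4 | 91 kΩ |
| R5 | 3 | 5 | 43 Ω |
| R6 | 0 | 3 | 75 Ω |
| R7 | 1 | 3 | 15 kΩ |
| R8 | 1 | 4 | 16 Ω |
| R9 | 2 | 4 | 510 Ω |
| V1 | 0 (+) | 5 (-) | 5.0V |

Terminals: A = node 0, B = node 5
Nodal analysis, taking node 5 as the 0 V reference.
Source V1 fixes V_0 = 5 V.
KCL at each unknown node (sum of currents leaving = 0; resistances in Ω):
  Node 1: (V_1 - 5)/33 + (V_1 - V_3)/15000 + (V_1 - V_4)/16 = 0
  Node 2: (V_2 - 5)/240 + (V_2 - 0)/30 + (V_2 - V_4)/510 = 0
  Node 3: (V_3 - 0)/43 + (V_3 - 5)/75 + (V_3 - V_1)/15000 = 0
  Node 4: (V_4 - 5)/91000 + (V_4 - V_1)/16 + (V_4 - V_2)/510 = 0
Collecting terms (coefficients in siemens):
  0.09287·V_1 - 0.00006667·V_3 - 0.0625·V_4 = 0.1515
  0.03946·V_2 - 0.001961·V_4 = 0.02083
  0.03666·V_3 - 0.00006667·V_1 = 0.06667
  0.06447·V_4 - 0.0625·V_1 - 0.001961·V_2 = 0.00005495
Solving these 4 simultaneous equations (Gaussian elimination) gives:
  V_1 = 4.744 V, V_2 = 0.7576 V, V_3 = 1.827 V, V_4 = 4.622 V
The requested potential is V_2 = 0.7576 V.

Final answer: V_2 = 0.7576 V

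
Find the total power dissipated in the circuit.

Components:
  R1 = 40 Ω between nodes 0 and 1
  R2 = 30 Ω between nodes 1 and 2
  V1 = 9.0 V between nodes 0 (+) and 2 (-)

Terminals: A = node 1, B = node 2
Nodal analysis, taking node 2 as the 0 V reference.
Source V1 fixes V_0 = 9 V.
KCL at each unknown node (sum of currents leaving = 0; resistances in Ω):
  Node 1: (V_1 - 9)/40 + (V_1 - 0)/30 = 0
Collecting terms: 0.05833 × V_1 = 0.225  =>  V_1 = 3.857 V
Power in each resistor, P = (ΔV)²/R:
  P_R1 = (9 - 3.857)²/40 = 0.6612 W
  P_R2 = (3.857 - 0)²/30 = 0.4959 W
P_total = P_R1 + P_R2 = 1.157 W

Final answer: 1.157 W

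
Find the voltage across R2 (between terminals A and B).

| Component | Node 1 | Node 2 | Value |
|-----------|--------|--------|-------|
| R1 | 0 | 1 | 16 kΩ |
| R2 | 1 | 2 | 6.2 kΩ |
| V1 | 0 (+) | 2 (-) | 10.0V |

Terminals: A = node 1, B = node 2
R1 and R2 are in series across V1 (node 0 → node 1 → node 2), and the output A–B is taken across R2, so this is a voltage divider.
Series current: I = V1/(R1 + R2) = 10/(16000 + 6200) = 10/22200 = 0.0004505 A
V_R2 = I × R2 = V1 × R2/(R1 + R2) = 10 × 6200/22200 = 2.793 V

Final answer: 2.793 V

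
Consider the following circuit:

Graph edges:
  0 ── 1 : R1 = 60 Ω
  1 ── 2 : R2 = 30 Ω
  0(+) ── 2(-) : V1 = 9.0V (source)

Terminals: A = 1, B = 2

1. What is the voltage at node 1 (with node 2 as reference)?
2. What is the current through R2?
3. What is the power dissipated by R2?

Nodal analysis, taking node 2 as the 0 V reference.
Source V1 fixes V_0 = 9 V.
KCL at each unknown node (sum of currents leaving = 0; resistances in Ω):
  Node 1: (V_1 - 9)/60 + (V_1 - 0)/30 = 0
Collecting terms: 0.05 × V_1 = 0.15  =>  V_1 = 3 V
Part 1:
  Read off the nodal solution: V_1 = 3 V
Part 2:
  I_R2 = (V_1 - V_2)/R2 = (3 - 0)/30 = 0.1 A
  Magnitude: I_R2 = 0.1 A
Part 3:
  I_R2 = (V_1 - V_2)/R2 = (3 - 0)/30 = 0.1 A
  P_R2 = I_R2² × R2 = (0.1)² × 30 = 0.3 W

Final answers:
1. V_1 = 3 V
2. I_R2 = 0.1 A
3. P_R2 = 0.3 W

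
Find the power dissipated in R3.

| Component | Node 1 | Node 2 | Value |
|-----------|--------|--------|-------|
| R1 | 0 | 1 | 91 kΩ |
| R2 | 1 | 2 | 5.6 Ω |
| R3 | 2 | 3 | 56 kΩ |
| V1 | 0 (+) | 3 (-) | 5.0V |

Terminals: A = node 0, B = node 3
Nodal analysis, taking node 3 as the 0 V reference.
Source V1 fixes V_0 = 5 V.
KCL at each unknown node (sum of currents leaving = 0; resistances in Ω):
  Node 1: (V_1 - 5)/91000 + (V_1 - V_2)/5.6 = 0
  Node 2: (V_2 - V_1)/5.6 + (V_2 - 0)/56000 = 0
Collecting terms (coefficients in siemens):
  0.1786·V_1 - 0.1786·V_2 = 0.00005495
  0.1786·V_2 - 0.1786·V_1 = 0
Determinant D = (0.1786)(0.1786) - (-0.1786)(-0.1786) = 0.000005151
V_1 = [(0.00005495)(0.1786) - (-0.1786)(0)]/D = 1.905 V
V_2 = [(0.1786)(0) - (0.00005495)(-0.1786)]/D = 1.905 V
I_R3 = (V_2 - V_3)/R3 = (1.905 - 0)/56000 = 0.00003401 A
P_R3 = I_R3² × R3 = (0.00003401)² × 56000 = 0.00006478 W

Final answer: 6.478e-05 W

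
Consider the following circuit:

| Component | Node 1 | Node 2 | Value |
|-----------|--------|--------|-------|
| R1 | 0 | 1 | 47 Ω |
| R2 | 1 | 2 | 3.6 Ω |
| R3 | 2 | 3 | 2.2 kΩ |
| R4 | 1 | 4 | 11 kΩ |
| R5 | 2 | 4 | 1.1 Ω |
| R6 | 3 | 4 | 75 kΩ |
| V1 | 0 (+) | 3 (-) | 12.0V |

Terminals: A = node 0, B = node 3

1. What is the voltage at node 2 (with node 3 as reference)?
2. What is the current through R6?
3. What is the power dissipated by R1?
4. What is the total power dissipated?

Nodal analysis, taking node 3 as the 0 V reference.
Source V1 fixes V_0 = 12 V.
KCL at each unknown node (sum of currents leaving = 0; resistances in Ω):
  Node 1: (V_1 - 12)/47 + (V_1 - V_2)/3.6 + (V_1 - V_4)/11000 = 0
  Node 2: (V_2 - V_1)/3.6 + (V_2 - 0)/2200 + (V_2 - V_4)/1.1 = 0
  Node 4: (V_4 - V_1)/11000 + (V_4 - V_2)/1.1 + (V_4 - 0)/75000 = 0
Collecting terms (coefficients in siemens):
  0.2991·V_1 - 0.2778·V_2 - 0.00009091·V_4 = 0.2553
  1.187·V_2 - 0.2778·V_1 - 0.9091·V_4 = 0
  0.9092·V_4 - 0.00009091·V_1 - 0.9091·V_2 = 0
Solving these 3 simultaneous equations (Gaussian elimination) gives:
  V_1 = 11.74 V, V_2 = 11.72 V, V_4 = 11.72 V
Part 1:
  Read off the nodal solution: V_2 = 11.72 V
Part 2:
  I_R6 = (V_3 - V_4)/R6 = (0 - 11.72)/75000 = -0.0001563 A
  Magnitude: I_R6 = 0.0001563 A
Part 3:
  I_R1 = (V_0 - V_1)/R1 = (12 - 11.74)/47 = 0.005485 A
  P_R1 = I_R1² × R1 = (0.005485)² × 47 = 0.001414 W
Part 4:
  Power in each resistor, P = (ΔV)²/R:
    P_R1 = (12 - 11.74)²/47 = 0.001414 W
    P_R2 = (11.74 - 11.72)²/3.6 = 0.0001082 W
    P_R3 = (11.72 - 0)²/2200 = 0.06246 W
    P_R4 = (11.74 - 11.72)²/11000 = 0.00000003603 W
    P_R5 = (11.72 - 11.72)²/1.1 = 0.00000002625 W
    P_R6 = (0 - 11.72)²/75000 = 0.001832 W
  P_total = P_R1 + P_R2 + P_R3 + P_R4 + P_R5 + P_R6 = 0.06582 W

Final answers:
1. V_2 = 11.72 V
2. I_R6 = 0.0001563 A
3. P_R1 = 0.001414 W
4. P_total = 0.06582 W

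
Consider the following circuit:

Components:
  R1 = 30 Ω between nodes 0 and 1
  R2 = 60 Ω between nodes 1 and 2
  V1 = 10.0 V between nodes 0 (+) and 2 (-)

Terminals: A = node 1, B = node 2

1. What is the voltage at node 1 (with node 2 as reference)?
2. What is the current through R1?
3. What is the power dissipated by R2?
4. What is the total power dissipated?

Nodal analysis, taking node 2 as the 0 V reference.
Source V1 fixes V_0 = 10 V.
KCL at each unknown node (sum of currents leaving = 0; resistances in Ω):
  Node 1: (V_1 - 10)/30 + (V_1 - 0)/60 = 0
Collecting terms: 0.05 × V_1 = 0.3333  =>  V_1 = 6.667 V
Part 1:
  Read off the nodal solution: V_1 = 6.667 V
Part 2:
  I_R1 = (V_0 - V_1)/R1 = (10 - 6.667)/30 = 0.1111 A
  Magnitude: I_R1 = 0.1111 A
Part 3:
  I_R2 = (V_1 - V_2)/R2 = (6.667 - 0)/60 = 0.1111 A
  P_R2 = I_R2² × R2 = (0.1111)² × 60 = 0.7407 W
Part 4:
  Power in each resistor, P = (ΔV)²/R:
    P_R1 = (10 - 6.667)²/30 = 0.3704 W
    P_R2 = (6.667 - 0)²/60 = 0.7407 W
  P_total = P_R1 + P_R2 = 1.111 W

Final answers:
1. V_1 = 6.667 V
2. I_R1 = 0.1111 A
3. P_R2 = 0.7407 W
4. P_total = 1.111 W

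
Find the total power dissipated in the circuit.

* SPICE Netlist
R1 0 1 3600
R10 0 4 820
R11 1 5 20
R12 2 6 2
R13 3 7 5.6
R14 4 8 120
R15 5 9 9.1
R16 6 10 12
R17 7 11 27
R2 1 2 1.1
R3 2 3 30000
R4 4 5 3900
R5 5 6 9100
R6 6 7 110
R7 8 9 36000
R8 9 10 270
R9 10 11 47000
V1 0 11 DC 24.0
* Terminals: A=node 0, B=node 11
Nodal analysis, taking node 11 as the 0 V reference.
Source V1 fixes V_0 = 24 V.
KCL at each unknown node (sum of currents leaving = 0; resistances in Ω):
  Node 1: (V_1 - 24)/3600 + (V_1 - V_2)/1.1 + (V_1 - V_5)/20 = 0
  Node 2: (V_2 - V_1)/1.1 + (V_2 - V_3)/30000 + (V_2 - V_6)/2 = 0
  Node 3: (V_3 - V_2)/30000 + (V_3 - V_7)/5.6 = 0
  Node 4: (V_4 - V_5)/3900 + (V_4 - 24)/820 + (V_4 - V_8)/120 = 0
  Node 5: (V_5 - V_4)/3900 + (V_5 - V_6)/9100 + (V_5 - V_1)/20 + (V_5 - V_9)/9.1 = 0
  Node 6: (V_6 - V_5)/9100 + (V_6 - V_7)/110 + (V_6 - V_2)/2 + (V_6 - V_10)/12 = 0
  Node 7: (V_7 - V_6)/110 + (V_7 - V_3)/5.6 + (V_7 - 0)/27 = 0
  Node 8: (V_8 - V_9)/36000 + (V_8 - V_4)/120 = 0
  Node 9: (V_9 - V_8)/36000 + (V_9 - V_10)/270 + (V_9 - V_5)/9.1 = 0
  Node 10: (V_10 - V_9)/270 + (V_10 - 0)/47000 + (V_10 - V_6)/12 = 0
Collecting terms (coefficients in siemens):
  0.9594·V_1 - 0.9091·V_2 - 0.05·V_5 = 0.006667
  1.409·V_2 - 0.9091·V_1 - 0.00003333·V_3 - 0.5·V_6 = 0
  0.1786·V_3 - 0.00003333·V_2 - 0.1786·V_7 = 0
  0.009809·V_4 - 0.0002564·V_5 - 0.008333·V_8 = 0.02927
  0.1603·V_5 - 0.05·V_1 - 0.0002564·V_4 - 0.0001099·V_6 - 0.1099·V_9 = 0
  0.5925·V_6 - 0.5·V_2 - 0.0001099·V_5 - 0.009091·V_7 - 0.08333·V_10 = 0
  0.2247·V_7 - 0.1786·V_3 - 0.009091·V_6 = 0
  0.008361·V_8 - 0.008333·V_4 - 0.00002778·V_9 = 0
  0.1136·V_9 - 0.1099·V_5 - 0.00002778·V_8 - 0.003704·V_10 = 0
  0.08706·V_10 - 0.08333·V_6 - 0.003704·V_9 = 0
Solving these 10 simultaneous equations (Gaussian elimination) gives:
  V_1 = 1.582 V, V_2 = 1.57 V, V_3 = 0.3064 V, V_4 = 19.78 V
  V_5 = 1.676 V, V_6 = 1.549 V, V_7 = 0.3061 V, V_8 = 19.72 V
  V_9 = 1.676 V, V_10 = 1.554 V
Power in each resistor, P = (ΔV)²/R:
  P_R1 = (24 - 1.582)²/3600 = 0.1396 W
  P_R2 = (1.582 - 1.57)²/1.1 = 0.0001308 W
  P_R3 = (1.57 - 0.3064)²/30000 = 0.00005326 W
  P_R4 = (19.78 - 1.676)²/3900 = 0.08406 W
  P_R5 = (1.676 - 1.549)²/9100 = 0.000001779 W
  P_R6 = (1.549 - 0.3061)²/110 = 0.01404 W
  P_R7 = (19.72 - 1.676)²/36000 = 0.009046 W
  P_R8 = (1.676 - 1.554)²/270 = 0.00005568 W
  P_R9 = (1.554 - 0)²/47000 = 0.00005136 W
  P_R10 = (24 - 19.78)²/820 = 0.0217 W
  P_R11 = (1.582 - 1.676)²/20 = 0.0004373 W
  P_R12 = (1.57 - 1.549)²/2 = 0.0002359 W
  P_R13 = (0.3064 - 0.3061)²/5.6 = 0.000000009942 W
  P_R14 = (19.78 - 19.72)²/120 = 0.00003015 W
  P_R15 = (1.676 - 1.676)²/9.1 = 0.00000002024 W
  P_R16 = (1.549 - 1.554)²/12 = 0.000002127 W
  P_R17 = (0.3061 - 0)²/27 = 0.003471 W
P_total = P_R1 + P_R2 + P_R3 + P_R4 + P_R5 + P_R6 + P_R7 + P_R8 + P_R9 + P_R10 + P_R11 + P_R12 + P_R13 + P_R14 + P_R15 + P_R16 + P_R17 = 0.2729 W

Final answer: 0.2729 W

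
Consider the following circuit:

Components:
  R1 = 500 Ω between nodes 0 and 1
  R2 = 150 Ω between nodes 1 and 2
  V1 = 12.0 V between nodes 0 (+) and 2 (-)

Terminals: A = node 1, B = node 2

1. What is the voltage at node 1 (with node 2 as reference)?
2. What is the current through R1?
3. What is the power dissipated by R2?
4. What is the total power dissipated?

Nodal analysis, taking node 2 as the 0 V reference.
Source V1 fixes V_0 = 12 V.
KCL at each unknown node (sum of currents leaving = 0; resistances in Ω):
  Node 1: (V_1 - 12)/500 + (V_1 - 0)/150 = 0
Collecting terms: 0.008667 × V_1 = 0.024  =>  V_1 = 2.769 V
Part 1:
  Read off the nodal solution: V_1 = 2.769 V
Part 2:
  I_R1 = (V_0 - V_1)/R1 = (12 - 2.769)/500 = 0.01846 A
  Magnitude: I_R1 = 0.01846 A
Part 3:
  I_R2 = (V_1 - V_2)/R2 = (2.769 - 0)/150 = 0.01846 A
  P_R2 = I_R2² × R2 = (0.01846)² × 150 = 0.05112 W
Part 4:
  Power in each resistor, P = (ΔV)²/R:
    P_R1 = (12 - 2.769)²/500 = 0.1704 W
    P_R2 = (2.769 - 0)²/150 = 0.05112 W
  P_total = P_R1 + P_R2 = 0.2215 W

Final answers:
1. V_1 = 2.769 V
2. I_R1 = 0.01846 A
3. P_R2 = 0.05112 W
4. P_total = 0.2215 W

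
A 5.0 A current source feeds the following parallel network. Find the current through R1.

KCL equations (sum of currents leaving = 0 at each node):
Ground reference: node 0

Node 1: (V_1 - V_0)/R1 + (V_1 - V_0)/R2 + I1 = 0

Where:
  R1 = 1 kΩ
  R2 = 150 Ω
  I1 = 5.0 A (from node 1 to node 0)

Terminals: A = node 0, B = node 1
All resistors sit directly between nodes 0 and 1, so they are in parallel and share one voltage V; the full source current 5 A splits among them.
1/R_par = 1/1000 + 1/150 = 0.007667 S  =>  R_par = 130.4 Ω
V = I × R_par = 5 × 130.4 = 652.2 V
I_R1 = V/R1 = 652.2/1000 = 0.6522 A

Final answer: 0.6522 A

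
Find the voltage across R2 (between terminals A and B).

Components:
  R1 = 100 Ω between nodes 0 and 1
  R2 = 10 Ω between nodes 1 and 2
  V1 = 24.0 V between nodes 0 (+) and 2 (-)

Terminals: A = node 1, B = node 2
R1 and R2 are in series across V1 (node 0 → node 1 → node 2), and the output A–B is taken across R2, so this is a voltage divider.
Series current: I = V1/(R1 + R2) = 24/(100 + 10) = 24/110 = 0.2182 A
V_R2 = I × R2 = V1 × R2/(R1 + R2) = 24 × 10/110 = 2.182 V

Final answer: 2.182 V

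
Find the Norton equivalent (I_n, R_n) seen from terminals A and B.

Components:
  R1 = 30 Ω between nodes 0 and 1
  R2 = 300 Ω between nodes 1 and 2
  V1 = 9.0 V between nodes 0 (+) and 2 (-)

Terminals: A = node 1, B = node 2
Find the Thévenin equivalent first; then I_n = V_th/R_th and R_n = R_th.
Step 1 — V_th is the open-circuit voltage V_A - V_B (nothing connected across the terminals).
Nodal analysis, taking node 2 as the 0 V reference.
Source V1 fixes V_0 = 9 V.
KCL at each unknown node (sum of currents leaving = 0; resistances in Ω):
  Node 1: (V_1 - 9)/30 + (V_1 - 0)/300 = 0
Collecting terms: 0.03667 × V_1 = 0.3  =>  V_1 = 8.182 V
V_th = V_1 - V_2 = 8.182 - 0 = 8.182 V
Step 2 — R_th: zero the source — replace V1 by a short circuit (node 2 merges into node 0) — and find the resistance seen between A (node 1) and B (node 0).
Reduce the network between node 1 (A) and node 0 (B) by series/parallel combination:
  Rp1 = R1 ‖ R2 (parallel, both between nodes 0 and 1) = 1/(1/30 + 1/300) = 27.27 Ω
R_th = 27.27 Ω
I_n = V_th/R_th = 8.182/27.27 = 0.3 A, and R_n = R_th = 27.27 Ω

Final answer: I_n = 0.3 A, R_n = 27.27 Ω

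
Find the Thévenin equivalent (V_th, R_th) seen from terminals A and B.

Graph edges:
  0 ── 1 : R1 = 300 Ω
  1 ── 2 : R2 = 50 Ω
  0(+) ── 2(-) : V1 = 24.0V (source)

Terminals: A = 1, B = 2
Step 1 — V_th is the open-circuit voltage V_A - V_B (nothing connected across the terminals).
Nodal analysis, taking node 2 as the 0 V reference.
Source V1 fixes V_0 = 24 V.
KCL at each unknown node (sum of currents leaving = 0; resistances in Ω):
  Node 1: (V_1 - 24)/300 + (V_1 - 0)/50 = 0
Collecting terms: 0.02333 × V_1 = 0.08  =>  V_1 = 3.429 V
V_th = V_1 - V_2 = 3.429 - 0 = 3.429 V
Step 2 — R_th: zero the source — replace V1 by a short circuit (node 2 merges into node 0) — and find the resistance seen between A (node 1) and B (node 0).
Reduce the network between node 1 (A) and node 0 (B) by series/parallel combination:
  Rp1 = R1 ‖ R2 (parallel, both between nodes 0 and 1) = 1/(1/300 + 1/50) = 42.86 Ω
R_th = 42.86 Ω

Final answer: V_th = 3.429 V, R_th = 42.86 Ω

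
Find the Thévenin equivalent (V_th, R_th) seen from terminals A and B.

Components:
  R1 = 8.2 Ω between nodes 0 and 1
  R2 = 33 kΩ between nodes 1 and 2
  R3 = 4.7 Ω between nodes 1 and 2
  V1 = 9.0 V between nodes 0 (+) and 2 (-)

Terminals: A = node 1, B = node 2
Step 1 — V_th is the open-circuit voltage V_A - V_B (nothing connected across the terminals).
Nodal analysis, taking node 2 as the 0 V reference.
Source V1 fixes V_0 = 9 V.
KCL at each unknown node (sum of currents leaving = 0; resistances in Ω):
  Node 1: (V_1 - 9)/8.2 + (V_1 - 0)/33000 + (V_1 - 0)/4.7 = 0
Collecting terms: 0.3347 × V_1 = 1.098  =>  V_1 = 3.279 V
V_th = V_1 - V_2 = 3.279 - 0 = 3.279 V
Step 2 — R_th: zero the source — replace V1 by a short circuit (node 2 merges into node 0) — and find the resistance seen between A (node 1) and B (node 0).
Reduce the network between node 1 (A) and node 0 (B) by series/parallel combination:
  Rp1 = R1 ‖ R2 ‖ R3 (parallel, all between nodes 0 and 1) = 1/(1/8.2 + 1/33000 + 1/4.7) = 2.987 Ω
R_th = 2.987 Ω

Final answer: V_th = 3.279 V, R_th = 2.987 Ω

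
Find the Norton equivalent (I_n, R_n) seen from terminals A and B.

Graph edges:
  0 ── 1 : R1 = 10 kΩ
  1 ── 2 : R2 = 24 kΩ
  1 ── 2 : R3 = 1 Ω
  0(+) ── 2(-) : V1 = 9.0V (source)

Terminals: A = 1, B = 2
Find the Thévenin equivalent first; then I_n = V_th/R_th and R_n = R_th.
Step 1 — V_th is the open-circuit voltage V_A - V_B (nothing connected across the terminals).
Nodal analysis, taking node 2 as the 0 V reference.
Source V1 fixes V_0 = 9 V.
KCL at each unknown node (sum of currents leaving = 0; resistances in Ω):
  Node 1: (V_1 - 9)/10000 + (V_1 - 0)/24000 + (V_1 - 0)/1 = 0
Collecting terms: 1 × V_1 = 0.0009  =>  V_1 = 0.0008999 V
V_th = V_1 - V_2 = 0.0008999 - 0 = 0.0008999 V
Step 2 — R_th: zero the source — replace V1 by a short circuit (node 2 merges into node 0) — and find the resistance seen between A (node 1) and B (node 0).
Reduce the network between node 1 (A) and node 0 (B) by series/parallel combination:
  Rp1 = R1 ‖ R2 ‖ R3 (parallel, all between nodes 0 and 1) = 1/(1/10000 + 1/24000 + 1/1) = 0.9999 Ω
R_th = 0.9999 Ω
I_n = V_th/R_th = 0.0008999/0.9999 = 0.0009 A, and R_n = R_th = 0.9999 Ω

Final answer: I_n = 0.0009 A, R_n = 0.9999 Ω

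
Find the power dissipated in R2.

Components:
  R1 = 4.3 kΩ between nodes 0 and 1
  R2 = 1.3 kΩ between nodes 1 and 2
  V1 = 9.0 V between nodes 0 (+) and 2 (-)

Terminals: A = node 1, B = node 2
Nodal analysis, taking node 2 as the 0 V reference.
Source V1 fixes V_0 = 9 V.
KCL at each unknown node (sum of currents leaving = 0; resistances in Ω):
  Node 1: (V_1 - 9)/4300 + (V_1 - 0)/1300 = 0
Collecting terms: 0.001002 × V_1 = 0.002093  =>  V_1 = 2.089 V
I_R2 = (V_1 - V_2)/R2 = (2.089 - 0)/1300 = 0.001607 A
P_R2 = I_R2² × R2 = (0.001607)² × 1300 = 0.003358 W

Final answer: 0.003358 W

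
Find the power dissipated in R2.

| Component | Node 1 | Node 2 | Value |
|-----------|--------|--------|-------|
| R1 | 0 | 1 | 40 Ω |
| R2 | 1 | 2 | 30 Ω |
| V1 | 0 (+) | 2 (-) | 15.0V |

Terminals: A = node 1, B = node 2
Nodal analysis, taking node 2 as the 0 V reference.
Source V1 fixes V_0 = 15 V.
KCL at each unknown node (sum of currents leaving = 0; resistances in Ω):
  Node 1: (V_1 - 15)/40 + (V_1 - 0)/30 = 0
Collecting terms: 0.05833 × V_1 = 0.375  =>  V_1 = 6.429 V
I_R2 = (V_1 - V_2)/R2 = (6.429 - 0)/30 = 0.2143 A
P_R2 = I_R2² × R2 = (0.2143)² × 30 = 1.378 W

Final answer: 1.378 W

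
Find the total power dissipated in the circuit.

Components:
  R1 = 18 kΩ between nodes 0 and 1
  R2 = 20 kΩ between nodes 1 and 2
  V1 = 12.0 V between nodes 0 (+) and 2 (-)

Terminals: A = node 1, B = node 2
Nodal analysis, taking node 2 as the 0 V reference.
Source V1 fixes V_0 = 12 V.
KCL at each unknown node (sum of currents leaving = 0; resistances in Ω):
  Node 1: (V_1 - 12)/18000 + (V_1 - 0)/20000 = 0
Collecting terms: 0.0001056 × V_1 = 0.0006667  =>  V_1 = 6.316 V
Power in each resistor, P = (ΔV)²/R:
  P_R1 = (12 - 6.316)²/18000 = 0.001795 W
  P_R2 = (6.316 - 0)²/20000 = 0.001994 W
P_total = P_R1 + P_R2 = 0.003789 W

Final answer: 0.003789 W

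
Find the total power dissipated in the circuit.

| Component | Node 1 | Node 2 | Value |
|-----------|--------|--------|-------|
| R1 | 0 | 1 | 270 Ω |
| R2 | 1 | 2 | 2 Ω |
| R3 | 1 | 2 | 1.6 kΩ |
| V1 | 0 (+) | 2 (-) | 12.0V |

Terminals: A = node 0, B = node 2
Nodal analysis, taking node 2 as the 0 V reference.
Source V1 fixes V_0 = 12 V.
KCL at each unknown node (sum of currents leaving = 0; resistances in Ω):
  Node 1: (V_1 - 12)/270 + (V_1 - 0)/2 + (V_1 - 0)/1600 = 0
Collecting terms: 0.5043 × V_1 = 0.04444  =>  V_1 = 0.08813 V
Power in each resistor, P = (ΔV)²/R:
  P_R1 = (12 - 0.08813)²/270 = 0.5255 W
  P_R2 = (0.08813 - 0)²/2 = 0.003883 W
  P_R3 = (0.08813 - 0)²/1600 = 0.000004854 W
P_total = P_R1 + P_R2 + P_R3 = 0.5294 W

Final answer: 0.5294 W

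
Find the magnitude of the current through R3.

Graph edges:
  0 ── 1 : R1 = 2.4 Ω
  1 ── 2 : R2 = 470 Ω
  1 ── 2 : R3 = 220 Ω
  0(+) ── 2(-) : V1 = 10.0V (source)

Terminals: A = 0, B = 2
Nodal analysis, taking node 2 as the 0 V reference.
Source V1 fixes V_0 = 10 V.
KCL at each unknown node (sum of currents leaving = 0; resistances in Ω):
  Node 1: (V_1 - 10)/2.4 + (V_1 - 0)/470 + (V_1 - 0)/220 = 0
Collecting terms: 0.4233 × V_1 = 4.167  =>  V_1 = 9.842 V
I_R3 = (V_1 - V_2)/R3 = (9.842 - 0)/220 = 0.04474 A
|I_R3| = 0.04474 A

Final answer: |I_R3| = 0.04474 A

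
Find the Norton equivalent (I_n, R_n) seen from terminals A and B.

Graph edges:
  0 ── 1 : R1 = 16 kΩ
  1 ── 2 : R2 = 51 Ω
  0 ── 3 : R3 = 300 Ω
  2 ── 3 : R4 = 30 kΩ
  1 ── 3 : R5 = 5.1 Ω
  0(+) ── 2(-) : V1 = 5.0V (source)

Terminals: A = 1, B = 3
Find the Thévenin equivalent first; then I_n = V_th/R_th and R_n = R_th.
Step 1 — V_th is the open-circuit voltage V_A - V_B (nothing connected across the terminals).
Nodal analysis, taking node 2 as the 0 V reference.
Source V1 fixes V_0 = 5 V.
KCL at each unknown node (sum of currents leaving = 0; resistances in Ω):
  Node 1: (V_1 - 5)/16000 + (V_1 - 0)/51 + (V_1 - V_3)/5.1 = 0
  Node 3: (V_3 - 5)/300 + (V_3 - 0)/30000 + (V_3 - V_1)/5.1 = 0
Collecting terms (coefficients in siemens):
  0.2157·V_1 - 0.1961·V_3 = 0.0003125
  0.1994·V_3 - 0.1961·V_1 = 0.01667
Determinant D = (0.2157)(0.1994) - (-0.1961)(-0.1961) = 0.004583
V_1 = [(0.0003125)(0.1994) - (-0.1961)(0.01667)]/D = 0.7266 V
V_3 = [(0.2157)(0.01667) - (0.0003125)(-0.1961)]/D = 0.7979 V
V_th = V_1 - V_3 = 0.7266 - 0.7979 = -0.0713 V
Step 2 — R_th: zero the source — replace V1 by a short circuit (node 2 merges into node 0) — and find the resistance seen between A (node 1) and B (node 3).
Reduce the network between node 1 (A) and node 3 (B) by series/parallel combination:
  Rp1 = R1 ‖ R2 (parallel, both between nodes 0 and 1) = 1/(1/16000 + 1/51) = 50.84 Ω
  Rp2 = R3 ‖ R4 (parallel, both between nodes 0 and 3) = 1/(1/300 + 1/30000) = 297 Ω
  Rs1 = Rp1 + Rp2 (series, joined only at node 0) = 50.84 + 297 = 347.9 Ω
  Rp3 = R5 ‖ Rs1 (parallel, both between nodes 1 and 3) = 1/(1/5.1 + 1/347.9) = 5.026 Ω
R_th = 5.026 Ω
I_n = V_th/R_th = -0.0713/5.026 = -0.01419 A, and R_n = R_th = 5.026 Ω

Final answer: I_n = -0.01419 A, R_n = 5.026 Ω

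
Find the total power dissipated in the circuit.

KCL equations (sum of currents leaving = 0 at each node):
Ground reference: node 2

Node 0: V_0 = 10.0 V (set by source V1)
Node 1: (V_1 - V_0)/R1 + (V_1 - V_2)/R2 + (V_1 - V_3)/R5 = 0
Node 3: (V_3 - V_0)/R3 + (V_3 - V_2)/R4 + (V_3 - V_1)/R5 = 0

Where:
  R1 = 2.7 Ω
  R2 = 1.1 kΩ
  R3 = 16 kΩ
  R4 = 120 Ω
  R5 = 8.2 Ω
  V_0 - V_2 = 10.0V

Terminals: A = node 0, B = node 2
Nodal analysis, taking node 2 as the 0 V reference.
Source V1 fixes V_0 = 10 V.
KCL at each unknown node (sum of currents leaving = 0; resistances in Ω):
  Node 1: (V_1 - 10)/2.7 + (V_1 - 0)/1100 + (V_1 - V_3)/8.2 = 0
  Node 3: (V_3 - 10)/16000 + (V_3 - 0)/120 + (V_3 - V_1)/8.2 = 0
Collecting terms (coefficients in siemens):
  0.4932·V_1 - 0.122·V_3 = 3.704
  0.1303·V_3 - 0.122·V_1 = 0.000625
Determinant D = (0.4932)(0.1303) - (-0.122)(-0.122) = 0.04942
V_1 = [(3.704)(0.1303) - (-0.122)(0.000625)]/D = 9.77 V
V_3 = [(0.4932)(0.000625) - (3.704)(-0.122)]/D = 9.146 V
Power in each resistor, P = (ΔV)²/R:
  P_R1 = (10 - 9.77)²/2.7 = 0.01953 W
  P_R2 = (9.77 - 0)²/1100 = 0.08678 W
  P_R3 = (10 - 9.146)²/16000 = 0.0000456 W
  P_R4 = (0 - 9.146)²/120 = 0.6971 W
  P_R5 = (9.77 - 9.146)²/8.2 = 0.04757 W
P_total = P_R1 + P_R2 + P_R3 + P_R4 + P_R5 = 0.851 W

Final answer: 0.851 W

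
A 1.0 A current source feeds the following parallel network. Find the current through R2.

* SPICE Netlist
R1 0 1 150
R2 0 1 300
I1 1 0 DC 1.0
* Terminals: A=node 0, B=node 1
All resistors sit directly between nodes 0 and 1, so they are in parallel and share one voltage V; the full source current 1 A splits among them.
1/R_par = 1/150 + 1/300 = 0.01 S  =>  R_par = 100 Ω
V = I × R_par = 1 × 100 = 100 V
I_R2 = V/R2 = 100/300 = 0.3333 A

Final answer: 0.3333 A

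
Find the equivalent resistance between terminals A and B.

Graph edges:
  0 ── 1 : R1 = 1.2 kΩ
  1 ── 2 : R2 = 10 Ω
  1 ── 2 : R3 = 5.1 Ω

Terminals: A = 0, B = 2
Reduce the network between node 0 (A) and node 2 (B) by series/parallel combination:
  Rp1 = R2 ‖ R3 (parallel, both between nodes 1 and 2) = 1/(1/10 + 1/5.1) = 3.377 Ω
  Rs1 = R1 + Rp1 (series, joined only at node 1) = 1200 + 3.377 = 1203 Ω
R_eq = 1.203 kΩ

Final answer: 1.203 kΩ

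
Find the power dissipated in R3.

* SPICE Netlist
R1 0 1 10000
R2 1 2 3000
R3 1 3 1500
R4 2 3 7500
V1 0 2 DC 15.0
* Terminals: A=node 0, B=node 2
Nodal analysis, taking node 2 as the 0 V reference.
Source V1 fixes V_0 = 15 V.
KCL at each unknown node (sum of currents leaving = 0; resistances in Ω):
  Node 1: (V_1 - 15)/10000 + (V_1 - 0)/3000 + (V_1 - V_3)/1500 = 0
  Node 3: (V_3 - V_1)/1500 + (V_3 - 0)/7500 = 0
Collecting terms (coefficients in siemens):
  0.0011·V_1 - 0.0006667·V_3 = 0.0015
  0.0008·V_3 - 0.0006667·V_1 = 0
Determinant D = (0.0011)(0.0008) - (-0.0006667)(-0.0006667) = 0.0000004356
V_1 = [(0.0015)(0.0008) - (-0.0006667)(0)]/D = 2.755 V
V_3 = [(0.0011)(0) - (0.0015)(-0.0006667)]/D = 2.296 V
I_R3 = (V_1 - V_3)/R3 = (2.755 - 2.296)/1500 = 0.0003061 A
P_R3 = I_R3² × R3 = (0.0003061)² × 1500 = 0.0001406 W

Final answer: 0.0001406 W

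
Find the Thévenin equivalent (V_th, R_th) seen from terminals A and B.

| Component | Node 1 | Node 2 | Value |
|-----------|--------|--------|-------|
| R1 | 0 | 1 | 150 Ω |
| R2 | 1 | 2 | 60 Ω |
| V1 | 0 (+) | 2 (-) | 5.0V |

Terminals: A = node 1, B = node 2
Step 1 — V_th is the open-circuit voltage V_A - V_B (nothing connected across the terminals).
Nodal analysis, taking node 2 as the 0 V reference.
Source V1 fixes V_0 = 5 V.
KCL at each unknown node (sum of currents leaving = 0; resistances in Ω):
  Node 1: (V_1 - 5)/150 + (V_1 - 0)/60 = 0
Collecting terms: 0.02333 × V_1 = 0.03333  =>  V_1 = 1.429 V
V_th = V_1 - V_2 = 1.429 - 0 = 1.429 V
Step 2 — R_th: zero the source — replace V1 by a short circuit (node 2 merges into node 0) — and find the resistance seen between A (node 1) and B (node 0).
Reduce the network between node 1 (A) and node 0 (B) by series/parallel combination:
  Rp1 = R1 ‖ R2 (parallel, both between nodes 0 and 1) = 1/(1/150 + 1/60) = 42.86 Ω
R_th = 42.86 Ω

Final answer: V_th = 1.429 V, R_th = 42.86 Ω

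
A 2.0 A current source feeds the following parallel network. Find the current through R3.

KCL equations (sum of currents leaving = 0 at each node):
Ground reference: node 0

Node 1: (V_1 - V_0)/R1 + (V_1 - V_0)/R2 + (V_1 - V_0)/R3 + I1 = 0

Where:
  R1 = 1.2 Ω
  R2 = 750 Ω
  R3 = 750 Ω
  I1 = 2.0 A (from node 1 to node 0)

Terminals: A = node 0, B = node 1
All resistors sit directly between nodes 0 and 1, so they are in parallel and share one voltage V; the full source current 2 A splits among them.
1/R_par = 1/1.2 + 1/750 + 1/750 = 0.836 S  =>  R_par = 1.196 Ω
V = I × R_par = 2 × 1.196 = 2.392 V
I_R3 = V/R3 = 2.392/750 = 0.00319 A

Final answer: 0.00319 A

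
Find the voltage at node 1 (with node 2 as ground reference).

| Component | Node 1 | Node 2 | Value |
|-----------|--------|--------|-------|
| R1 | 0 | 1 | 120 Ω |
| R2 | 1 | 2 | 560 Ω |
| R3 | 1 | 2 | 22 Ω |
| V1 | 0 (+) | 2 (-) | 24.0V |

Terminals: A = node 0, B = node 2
Nodal analysis, taking node 2 as the 0 V reference.
Source V1 fixes V_0 = 24 V.
KCL at each unknown node (sum of currents leaving = 0; resistances in Ω):
  Node 1: (V_1 - 24)/120 + (V_1 - 0)/560 + (V_1 - 0)/22 = 0
Collecting terms: 0.05557 × V_1 = 0.2  =>  V_1 = 3.599 V
The requested potential is V_1 = 3.599 V.

Final answer: V_1 = 3.599 V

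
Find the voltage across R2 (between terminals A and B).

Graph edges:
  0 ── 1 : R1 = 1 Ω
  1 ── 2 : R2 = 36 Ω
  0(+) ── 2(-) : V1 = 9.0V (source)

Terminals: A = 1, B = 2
R1 and R2 are in series across V1 (node 0 → node 1 → node 2), and the output A–B is taken across R2, so this is a voltage divider.
Series current: I = V1/(R1 + R2) = 9/(1 + 36) = 9/37 = 0.2432 A
V_R2 = I × R2 = V1 × R2/(R1 + R2) = 9 × 36/37 = 8.757 V

Final answer: 8.757 V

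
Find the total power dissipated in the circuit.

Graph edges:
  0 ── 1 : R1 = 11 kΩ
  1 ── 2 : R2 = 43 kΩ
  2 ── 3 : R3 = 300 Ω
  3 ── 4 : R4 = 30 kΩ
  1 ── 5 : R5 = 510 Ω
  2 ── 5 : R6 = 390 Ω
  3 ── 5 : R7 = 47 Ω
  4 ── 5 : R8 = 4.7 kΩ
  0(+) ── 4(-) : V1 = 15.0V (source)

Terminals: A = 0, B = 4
Nodal analysis, taking node 4 as the 0 V reference.
Source V1 fixes V_0 = 15 V.
KCL at each unknown node (sum of currents leaving = 0; resistances in Ω):
  Node 1: (V_1 - 15)/11000 + (V_1 - V_2)/43000 + (V_1 - V_5)/510 = 0
  Node 2: (V_2 - V_1)/43000 + (V_2 - V_3)/300 + (V_2 - V_5)/390 = 0
  Node 3: (V_3 - V_2)/300 + (V_3 - 0)/30000 + (V_3 - V_5)/47 = 0
  Node 5: (V_5 - V_1)/510 + (V_5 - V_2)/390 + (V_5 - V_3)/47 + (V_5 - 0)/4700 = 0
Collecting terms (coefficients in siemens):
  0.002075·V_1 - 0.00002326·V_2 - 0.001961·V_5 = 0.001364
  0.005921·V_2 - 0.00002326·V_1 - 0.003333·V_3 - 0.002564·V_5 = 0
  0.02464·V_3 - 0.003333·V_2 - 0.02128·V_5 = 0
  0.02601·V_5 - 0.001961·V_1 - 0.002564·V_2 - 0.02128·V_3 = 0
Solving these 4 simultaneous equations (Gaussian elimination) gives:
  V_1 = 4.401 V, V_2 = 3.915 V, V_3 = 3.91 V, V_5 = 3.916 V
Power in each resistor, P = (ΔV)²/R:
  P_R1 = (15 - 4.401)²/11000 = 0.01021 W
  P_R2 = (4.401 - 3.915)²/43000 = 0.000005511 W
  P_R3 = (3.915 - 3.91)²/300 = 0.00000006137 W
  P_R4 = (3.91 - 0)²/30000 = 0.0005097 W
  P_R5 = (4.401 - 3.916)²/510 = 0.0004624 W
  P_R6 = (3.915 - 3.916)²/390 = 0.000000003469 W
  P_R7 = (3.91 - 3.916)²/47 = 0.0000006329 W
  P_R8 = (0 - 3.916)²/4700 = 0.003263 W
P_total = P_R1 + P_R2 + P_R3 + P_R4 + P_R5 + P_R6 + P_R7 + P_R8 = 0.01445 W

Final answer: 0.01445 W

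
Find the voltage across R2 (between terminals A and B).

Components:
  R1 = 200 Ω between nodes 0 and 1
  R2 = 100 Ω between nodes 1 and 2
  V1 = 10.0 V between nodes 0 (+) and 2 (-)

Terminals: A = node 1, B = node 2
R1 and R2 are in series across V1 (node 0 → node 1 → node 2), and the output A–B is taken across R2, so this is a voltage divider.
Series current: I = V1/(R1 + R2) = 10/(200 + 100) = 10/300 = 0.03333 A
V_R2 = I × R2 = V1 × R2/(R1 + R2) = 10 × 100/300 = 3.333 V

Final answer: 3.333 V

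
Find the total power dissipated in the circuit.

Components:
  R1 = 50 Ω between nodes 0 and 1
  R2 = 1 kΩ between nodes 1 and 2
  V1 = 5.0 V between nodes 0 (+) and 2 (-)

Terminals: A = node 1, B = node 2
Nodal analysis, taking node 2 as the 0 V reference.
Source V1 fixes V_0 = 5 V.
KCL at each unknown node (sum of currents leaving = 0; resistances in Ω):
  Node 1: (V_1 - 5)/50 + (V_1 - 0)/1000 = 0
Collecting terms: 0.021 × V_1 = 0.1  =>  V_1 = 4.762 V
Power in each resistor, P = (ΔV)²/R:
  P_R1 = (5 - 4.762)²/50 = 0.001134 W
  P_R2 = (4.762 - 0)²/1000 = 0.02268 W
P_total = P_R1 + P_R2 = 0.02381 W

Final answer: 0.02381 W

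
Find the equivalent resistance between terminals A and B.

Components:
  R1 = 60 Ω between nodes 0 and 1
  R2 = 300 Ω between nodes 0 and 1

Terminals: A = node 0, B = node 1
Reduce the network between node 0 (A) and node 1 (B) by series/parallel combination:
  Rp1 = R1 ‖ R2 (parallel, both between nodes 0 and 1) = 1/(1/60 + 1/300) = 50 Ω
R_eq = 50 Ω

Final answer: 50 Ω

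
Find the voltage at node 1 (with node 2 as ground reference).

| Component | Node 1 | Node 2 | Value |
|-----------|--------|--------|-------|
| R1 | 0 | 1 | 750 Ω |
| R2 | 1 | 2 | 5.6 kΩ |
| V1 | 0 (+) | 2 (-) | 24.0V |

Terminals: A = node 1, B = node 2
Nodal analysis, taking node 2 as the 0 V reference.
Source V1 fixes V_0 = 24 V.
KCL at each unknown node (sum of currents leaving = 0; resistances in Ω):
  Node 1: (V_1 - 24)/750 + (V_1 - 0)/5600 = 0
Collecting terms: 0.001512 × V_1 = 0.032  =>  V_1 = 21.17 V
The requested potential is V_1 = 21.17 V.

Final answer: V_1 = 21.17 V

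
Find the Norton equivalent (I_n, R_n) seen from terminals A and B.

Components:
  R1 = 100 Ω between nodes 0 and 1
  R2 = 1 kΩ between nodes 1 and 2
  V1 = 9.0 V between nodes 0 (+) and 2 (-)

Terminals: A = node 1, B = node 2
Find the Thévenin equivalent first; then I_n = V_th/R_th and R_n = R_th.
Step 1 — V_th is the open-circuit voltage V_A - V_B (nothing connected across the terminals).
Nodal analysis, taking node 2 as the 0 V reference.
Source V1 fixes V_0 = 9 V.
KCL at each unknown node (sum of currents leaving = 0; resistances in Ω):
  Node 1: (V_1 - 9)/100 + (V_1 - 0)/1000 = 0
Collecting terms: 0.011 × V_1 = 0.09  =>  V_1 = 8.182 V
V_th = V_1 - V_2 = 8.182 - 0 = 8.182 V
Step 2 — R_th: zero the source — replace V1 by a short circuit (node 2 merges into node 0) — and find the resistance seen between A (node 1) and B (node 0).
Reduce the network between node 1 (A) and node 0 (B) by series/parallel combination:
  Rp1 = R1 ‖ R2 (parallel, both between nodes 0 and 1) = 1/(1/100 + 1/1000) = 90.91 Ω
R_th = 90.91 Ω
I_n = V_th/R_th = 8.182/90.91 = 0.09 A, and R_n = R_th = 90.91 Ω

Final answer: I_n = 0.09 A, R_n = 90.91 Ω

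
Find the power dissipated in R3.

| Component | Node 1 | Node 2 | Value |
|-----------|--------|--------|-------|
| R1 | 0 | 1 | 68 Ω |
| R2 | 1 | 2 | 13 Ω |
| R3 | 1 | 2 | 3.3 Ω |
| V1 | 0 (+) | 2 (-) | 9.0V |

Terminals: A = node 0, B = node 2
Nodal analysis, taking node 2 as the 0 V reference.
Source V1 fixes V_0 = 9 V.
KCL at each unknown node (sum of currents leaving = 0; resistances in Ω):
  Node 1: (V_1 - 9)/68 + (V_1 - 0)/13 + (V_1 - 0)/3.3 = 0
Collecting terms: 0.3947 × V_1 = 0.1324  =>  V_1 = 0.3354 V
I_R3 = (V_1 - V_2)/R3 = (0.3354 - 0)/3.3 = 0.1016 A
P_R3 = I_R3² × R3 = (0.1016)² × 3.3 = 0.03408 W

Final answer: 0.03408 W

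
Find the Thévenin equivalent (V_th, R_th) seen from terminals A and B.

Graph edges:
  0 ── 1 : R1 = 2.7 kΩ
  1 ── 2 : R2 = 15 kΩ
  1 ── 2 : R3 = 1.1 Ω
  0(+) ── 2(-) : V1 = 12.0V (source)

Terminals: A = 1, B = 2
Step 1 — V_th is the open-circuit voltage V_A - V_B (nothing connected across the terminals).
Nodal analysis, taking node 2 as the 0 V reference.
Source V1 fixes V_0 = 12 V.
KCL at each unknown node (sum of currents leaving = 0; resistances in Ω):
  Node 1: (V_1 - 12)/2700 + (V_1 - 0)/15000 + (V_1 - 0)/1.1 = 0
Collecting terms: 0.9095 × V_1 = 0.004444  =>  V_1 = 0.004887 V
V_th = V_1 - V_2 = 0.004887 - 0 = 0.004887 V
Step 2 — R_th: zero the source — replace V1 by a short circuit (node 2 merges into node 0) — and find the resistance seen between A (node 1) and B (node 0).
Reduce the network between node 1 (A) and node 0 (B) by series/parallel combination:
  Rp1 = R1 ‖ R2 ‖ R3 (parallel, all between nodes 0 and 1) = 1/(1/2700 + 1/15000 + 1/1.1) = 1.099 Ω
R_th = 1.099 Ω

Final answer: V_th = 0.004887 V, R_th = 1.099 Ω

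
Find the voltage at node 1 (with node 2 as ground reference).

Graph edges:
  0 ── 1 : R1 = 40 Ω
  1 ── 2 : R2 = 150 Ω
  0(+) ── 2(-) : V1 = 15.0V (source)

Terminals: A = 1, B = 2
Nodal analysis, taking node 2 as the 0 V reference.
Source V1 fixes V_0 = 15 V.
KCL at each unknown node (sum of currents leaving = 0; resistances in Ω):
  Node 1: (V_1 - 15)/40 + (V_1 - 0)/150 = 0
Collecting terms: 0.03167 × V_1 = 0.375  =>  V_1 = 11.84 V
The requested potential is V_1 = 11.84 V.

Final answer: V_1 = 11.84 V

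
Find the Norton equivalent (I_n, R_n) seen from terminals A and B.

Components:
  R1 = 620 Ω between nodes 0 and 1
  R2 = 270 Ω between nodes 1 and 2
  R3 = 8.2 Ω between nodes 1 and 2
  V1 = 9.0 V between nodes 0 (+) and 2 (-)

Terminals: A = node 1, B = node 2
Find the Thévenin equivalent first; then I_n = V_th/R_th and R_n = R_th.
Step 1 — V_th is the open-circuit voltage V_A - V_B (nothing connected across the terminals).
Nodal analysis, taking node 2 as the 0 V reference.
Source V1 fixes V_0 = 9 V.
KCL at each unknown node (sum of currents leaving = 0; resistances in Ω):
  Node 1: (V_1 - 9)/620 + (V_1 - 0)/270 + (V_1 - 0)/8.2 = 0
Collecting terms: 0.1273 × V_1 = 0.01452  =>  V_1 = 0.1141 V
V_th = V_1 - V_2 = 0.1141 - 0 = 0.1141 V
Step 2 — R_th: zero the source — replace V1 by a short circuit (node 2 merges into node 0) — and find the resistance seen between A (node 1) and B (node 0).
Reduce the network between node 1 (A) and node 0 (B) by series/parallel combination:
  Rp1 = R1 ‖ R2 ‖ R3 (parallel, all between nodes 0 and 1) = 1/(1/620 + 1/270 + 1/8.2) = 7.857 Ω
R_th = 7.857 Ω
I_n = V_th/R_th = 0.1141/7.857 = 0.01452 A, and R_n = R_th = 7.857 Ω

Final answer: I_n = 0.01452 A, R_n = 7.857 Ω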